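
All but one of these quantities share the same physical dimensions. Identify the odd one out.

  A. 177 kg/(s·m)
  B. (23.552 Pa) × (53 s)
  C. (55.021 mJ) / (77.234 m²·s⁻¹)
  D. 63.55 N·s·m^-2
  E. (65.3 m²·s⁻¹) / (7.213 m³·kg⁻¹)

Dimensions:
  A. kg·m⁻¹·s⁻¹
  B. [kg·m⁻¹·s⁻²] · [s] = kg·m⁻¹·s⁻¹
  C. [kg·m²·s⁻²] / [m²·s⁻¹] = kg·s⁻¹
  D. N·s·m⁻² = kg·m·s⁻²·s·m⁻² = kg·m⁻¹·s⁻¹
  E. [m²·s⁻¹] / [kg⁻¹·m³] = kg·m⁻¹·s⁻¹
All reduce to kg·m⁻¹·s⁻¹ except C., which is kg·s⁻¹.

C.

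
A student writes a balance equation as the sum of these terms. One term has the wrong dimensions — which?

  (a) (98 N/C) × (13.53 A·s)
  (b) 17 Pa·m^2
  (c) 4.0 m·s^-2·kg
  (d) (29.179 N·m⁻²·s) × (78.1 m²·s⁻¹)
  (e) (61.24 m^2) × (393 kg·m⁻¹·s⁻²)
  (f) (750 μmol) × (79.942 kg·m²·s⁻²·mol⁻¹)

(f)

In SI base units:
  (a) [kg·m·s⁻³·A⁻¹] · [s·A] = kg·m·s⁻²
  (b) Pa·m² = N·m⁻²·m² = kg·m·s⁻²
  (c) kg·m·s⁻²
  (d) [kg·m⁻¹·s⁻¹] · [m²·s⁻¹] = kg·m·s⁻²
  (e) [m²] · [kg·m⁻¹·s⁻²] = kg·m·s⁻²
  (f) [mol] · [kg·m²·s⁻²·mol⁻¹] = kg·m²·s⁻²
All reduce to kg·m·s⁻² except (f), which is kg·m²·s⁻².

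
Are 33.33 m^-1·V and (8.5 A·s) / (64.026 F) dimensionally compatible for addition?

No

In SI base units:
  33.33 m^-1·V:  V·m⁻¹ = J·C⁻¹·m⁻¹ = kg·m·s⁻³·A⁻¹
  (8.5 A·s) / (64.026 F):  [s·A] / [kg⁻¹·m⁻²·s⁴·A²] = kg·m²·s⁻³·A⁻¹
kg·m·s⁻³·A⁻¹ ≠ kg·m²·s⁻³·A⁻¹, so they cannot be added.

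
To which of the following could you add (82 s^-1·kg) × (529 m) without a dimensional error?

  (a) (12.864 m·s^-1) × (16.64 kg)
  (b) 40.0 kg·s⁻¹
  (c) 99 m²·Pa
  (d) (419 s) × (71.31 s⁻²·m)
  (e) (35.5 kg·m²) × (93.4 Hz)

(a)

Reference: [kg·s⁻¹] · [m] = kg·m·s⁻¹.
Each option:
  (a) [m·s⁻¹] · [kg] = kg·m·s⁻¹  ← same
  (b) kg·s⁻¹
  (c) Pa·m² = N·m⁻²·m² = kg·m·s⁻²
  (d) [s] · [m·s⁻²] = m·s⁻¹
  (e) [kg·m²] · [s⁻¹] = kg·m²·s⁻¹
Only (a) matches kg·m·s⁻¹.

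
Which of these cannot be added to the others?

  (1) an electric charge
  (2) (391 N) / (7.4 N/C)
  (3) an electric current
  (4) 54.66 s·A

Reduce each to base SI dimensions:
  (1) [electric charge] = s·A
  (2) [kg·m·s⁻²] / [kg·m·s⁻³·A⁻¹] = s·A
  (3) [electric current] = A
  (4) A·s = s·A
All reduce to s·A except (3), which is A.

(3)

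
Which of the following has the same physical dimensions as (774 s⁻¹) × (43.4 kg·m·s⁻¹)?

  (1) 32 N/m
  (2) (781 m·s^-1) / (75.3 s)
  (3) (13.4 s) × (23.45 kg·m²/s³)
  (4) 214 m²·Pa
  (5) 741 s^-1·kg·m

Reference: [s⁻¹] · [kg·m·s⁻¹] = kg·m·s⁻².
Each option:
  (1) N·m⁻¹ = kg·m·s⁻²·m⁻¹ = kg·s⁻²
  (2) [m·s⁻¹] / [s] = m·s⁻²
  (3) [s] · [kg·m²·s⁻³] = kg·m²·s⁻²
  (4) Pa·m² = N·m⁻²·m² = kg·m·s⁻²  ← same
  (5) kg·m·s⁻¹
Only (4) matches kg·m·s⁻².

(4)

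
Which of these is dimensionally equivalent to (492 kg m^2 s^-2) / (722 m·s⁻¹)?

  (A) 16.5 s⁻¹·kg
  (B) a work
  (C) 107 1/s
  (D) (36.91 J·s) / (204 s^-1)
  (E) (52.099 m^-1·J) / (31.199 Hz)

(E)

Reference: [kg·m²·s⁻²] / [m·s⁻¹] = kg·m·s⁻¹.
Each option:
  (A) kg·s⁻¹
  (B) [work] = kg·m²·s⁻²
  (C) s⁻¹
  (D) [kg·m²·s⁻¹] / [s⁻¹] = kg·m²
  (E) [kg·m·s⁻²] / [s⁻¹] = kg·m·s⁻¹  ← same
Only (E) matches kg·m·s⁻¹.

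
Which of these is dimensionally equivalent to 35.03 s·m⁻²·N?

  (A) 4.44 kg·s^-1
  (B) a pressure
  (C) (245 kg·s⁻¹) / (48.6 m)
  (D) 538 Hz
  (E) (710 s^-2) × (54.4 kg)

(C)

Reference: N·s·m⁻² = kg·m·s⁻²·s·m⁻² = kg·m⁻¹·s⁻¹.
Each option:
  (A) kg·s⁻¹
  (B) [pressure] = kg·m⁻¹·s⁻²
  (C) [kg·s⁻¹] / [m] = kg·m⁻¹·s⁻¹  ← same
  (D) Hz = s⁻¹
  (E) [s⁻²] · [kg] = kg·s⁻²
Only (C) matches kg·m⁻¹·s⁻¹.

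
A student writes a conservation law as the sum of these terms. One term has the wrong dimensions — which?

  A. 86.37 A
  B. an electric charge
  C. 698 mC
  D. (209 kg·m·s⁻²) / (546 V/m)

A.

Reduce each to base SI dimensions:
  A. A
  B. [electric charge] = s·A
  C. C = s·A
  D. [kg·m·s⁻²] / [kg·m·s⁻³·A⁻¹] = s·A
All reduce to s·A except A., which is A.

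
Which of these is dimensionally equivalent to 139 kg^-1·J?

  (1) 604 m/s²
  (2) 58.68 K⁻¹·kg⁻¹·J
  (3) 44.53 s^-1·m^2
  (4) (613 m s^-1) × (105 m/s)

(4)

Reference: J·kg⁻¹ = N·m·kg⁻¹ = m²·s⁻².
Each option:
  (1) m·s⁻²
  (2) J·kg⁻¹·K⁻¹ = N·m·kg⁻¹·K⁻¹ = m²·s⁻²·K⁻¹
  (3) m²·s⁻¹
  (4) [m·s⁻¹] · [m·s⁻¹] = m²·s⁻²  ← same
Only (4) matches m²·s⁻².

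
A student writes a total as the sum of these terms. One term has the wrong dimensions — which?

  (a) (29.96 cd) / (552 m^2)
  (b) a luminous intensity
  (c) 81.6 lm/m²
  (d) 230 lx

Expand each in SI base units:
  (a) [cd] / [m²] = m⁻²·cd
  (b) [luminous intensity] = cd
  (c) lm·m⁻² = cd·m⁻² = m⁻²·cd
  (d) lx = lm·m⁻² = m⁻²·cd
All reduce to m⁻²·cd except (b), which is cd.

(b)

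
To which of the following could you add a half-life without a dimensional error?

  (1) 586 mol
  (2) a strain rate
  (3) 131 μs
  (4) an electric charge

(3)

Reference: [half-life] = s.
Each option:
  (1) mol
  (2) [strain rate] = s⁻¹
  (3) s  ← same
  (4) [electric charge] = s·A
Only (3) matches s.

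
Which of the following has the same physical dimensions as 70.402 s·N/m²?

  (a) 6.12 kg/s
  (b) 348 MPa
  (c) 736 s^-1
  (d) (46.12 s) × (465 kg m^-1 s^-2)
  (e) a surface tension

(d)

Reference: N·s·m⁻² = kg·m·s⁻²·s·m⁻² = kg·m⁻¹·s⁻¹.
Each option:
  (a) kg·s⁻¹
  (b) Pa = N·m⁻² = kg·m⁻¹·s⁻²
  (c) s⁻¹
  (d) [s] · [kg·m⁻¹·s⁻²] = kg·m⁻¹·s⁻¹  ← same
  (e) [surface tension] = kg·s⁻²
Only (d) matches kg·m⁻¹·s⁻¹.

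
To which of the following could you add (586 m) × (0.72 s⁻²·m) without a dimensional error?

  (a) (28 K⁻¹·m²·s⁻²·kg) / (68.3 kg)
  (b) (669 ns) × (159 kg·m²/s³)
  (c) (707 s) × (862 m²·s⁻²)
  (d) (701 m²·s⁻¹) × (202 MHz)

Reference: [m] · [m·s⁻²] = m²·s⁻².
Each option:
  (a) [kg·m²·s⁻²·K⁻¹] / [kg] = m²·s⁻²·K⁻¹
  (b) [s] · [kg·m²·s⁻³] = kg·m²·s⁻²
  (c) [s] · [m²·s⁻²] = m²·s⁻¹
  (d) [m²·s⁻¹] · [s⁻¹] = m²·s⁻²  ← same
Only (d) matches m²·s⁻².

(d)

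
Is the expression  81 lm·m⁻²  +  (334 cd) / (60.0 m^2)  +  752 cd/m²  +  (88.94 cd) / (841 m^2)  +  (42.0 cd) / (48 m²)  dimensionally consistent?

Yes

In SI base units:
  81 lm·m⁻²:  lm·m⁻² = cd·m⁻² = m⁻²·cd
  (334 cd) / (60.0 m^2):  [cd] / [m²] = m⁻²·cd
  752 cd/m²:  cd·m⁻² = m⁻²·cd
  (88.94 cd) / (841 m^2):  [cd] / [m²] = m⁻²·cd
  (42.0 cd) / (48 m²):  [cd] / [m²] = m⁻²·cd
Every term reduces to m⁻²·cd.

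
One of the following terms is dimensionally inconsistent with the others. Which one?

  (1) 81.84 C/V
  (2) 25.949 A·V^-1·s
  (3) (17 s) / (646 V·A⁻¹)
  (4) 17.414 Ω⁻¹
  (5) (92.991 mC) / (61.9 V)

Expand each in SI base units:
  (1) C·V⁻¹ = s·A·(J·C⁻¹)⁻¹ = kg⁻¹·m⁻²·s⁴·A²
  (2) A·s·V⁻¹ = A·s·(J·C⁻¹)⁻¹ = kg⁻¹·m⁻²·s⁴·A²
  (3) [s] / [kg·m²·s⁻³·A⁻²] = kg⁻¹·m⁻²·s⁴·A²
  (4) Ω⁻¹ = (V·A⁻¹)⁻¹ = kg⁻¹·m⁻²·s³·A²
  (5) [s·A] / [kg·m²·s⁻³·A⁻¹] = kg⁻¹·m⁻²·s⁴·A²
All reduce to kg⁻¹·m⁻²·s⁴·A² except (4), which is kg⁻¹·m⁻²·s³·A².

(4)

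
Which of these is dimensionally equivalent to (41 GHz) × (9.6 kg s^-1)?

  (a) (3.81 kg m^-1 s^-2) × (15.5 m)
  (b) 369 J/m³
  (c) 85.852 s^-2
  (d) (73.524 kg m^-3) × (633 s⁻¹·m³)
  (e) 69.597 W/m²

(a)

Reference: [s⁻¹] · [kg·s⁻¹] = kg·s⁻².
Each option:
  (a) [kg·m⁻¹·s⁻²] · [m] = kg·s⁻²  ← same
  (b) J·m⁻³ = N·m·m⁻³ = kg·m⁻¹·s⁻²
  (c) s⁻²
  (d) [kg·m⁻³] · [m³·s⁻¹] = kg·s⁻¹
  (e) W·m⁻² = J·s⁻¹·m⁻² = kg·s⁻³
Only (a) matches kg·s⁻².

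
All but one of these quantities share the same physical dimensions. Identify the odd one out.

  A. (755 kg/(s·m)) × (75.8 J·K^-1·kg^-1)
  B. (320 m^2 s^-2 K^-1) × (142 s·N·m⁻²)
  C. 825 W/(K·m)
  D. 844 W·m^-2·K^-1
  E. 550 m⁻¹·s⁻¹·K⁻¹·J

D.

Work out the base dimensions of each:
  A. [kg·m⁻¹·s⁻¹] · [m²·s⁻²·K⁻¹] = kg·m·s⁻³·K⁻¹
  B. [m²·s⁻²·K⁻¹] · [kg·m⁻¹·s⁻¹] = kg·m·s⁻³·K⁻¹
  C. W·m⁻¹·K⁻¹ = J·s⁻¹·m⁻¹·K⁻¹ = kg·m·s⁻³·K⁻¹
  D. W·m⁻²·K⁻¹ = J·s⁻¹·m⁻²·K⁻¹ = kg·s⁻³·K⁻¹
  E. J·s⁻¹·m⁻¹·K⁻¹ = N·m·s⁻¹·m⁻¹·K⁻¹ = kg·m·s⁻³·K⁻¹
All reduce to kg·m·s⁻³·K⁻¹ except D., which is kg·s⁻³·K⁻¹.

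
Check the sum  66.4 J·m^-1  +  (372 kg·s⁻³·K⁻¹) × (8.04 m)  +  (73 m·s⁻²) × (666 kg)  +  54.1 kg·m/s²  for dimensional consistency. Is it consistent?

Dimensions:
  66.4 J·m^-1:  J·m⁻¹ = N·m·m⁻¹ = kg·m·s⁻²
  (372 kg·s⁻³·K⁻¹) × (8.04 m):  [kg·s⁻³·K⁻¹] · [m] = kg·m·s⁻³·K⁻¹
  (73 m·s⁻²) × (666 kg):  [m·s⁻²] · [kg] = kg·m·s⁻²
  54.1 kg·m/s²:  kg·m·s⁻²
The terms do not share a single dimension (kg·m·s⁻² vs kg·m·s⁻³·K⁻¹).

No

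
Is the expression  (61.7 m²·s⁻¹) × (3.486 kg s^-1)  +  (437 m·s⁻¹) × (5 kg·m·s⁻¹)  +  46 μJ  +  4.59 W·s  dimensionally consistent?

Yes

In SI base units:
  (61.7 m²·s⁻¹) × (3.486 kg s^-1):  [m²·s⁻¹] · [kg·s⁻¹] = kg·m²·s⁻²
  (437 m·s⁻¹) × (5 kg·m·s⁻¹):  [m·s⁻¹] · [kg·m·s⁻¹] = kg·m²·s⁻²
  46 μJ:  J = N·m = kg·m²·s⁻²
  4.59 W·s:  W·s = J·s⁻¹·s = kg·m²·s⁻²
Every term reduces to kg·m²·s⁻².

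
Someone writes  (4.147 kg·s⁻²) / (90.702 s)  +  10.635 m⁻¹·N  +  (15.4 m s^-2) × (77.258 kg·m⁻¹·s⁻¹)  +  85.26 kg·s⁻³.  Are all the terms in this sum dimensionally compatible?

No

In SI base units:
  (4.147 kg·s⁻²) / (90.702 s):  [kg·s⁻²] / [s] = kg·s⁻³
  10.635 m⁻¹·N:  N·m⁻¹ = kg·m·s⁻²·m⁻¹ = kg·s⁻²
  (15.4 m s^-2) × (77.258 kg·m⁻¹·s⁻¹):  [m·s⁻²] · [kg·m⁻¹·s⁻¹] = kg·s⁻³
  85.26 kg·s⁻³:  kg·s⁻³
The terms do not share a single dimension (kg·s⁻² vs kg·s⁻³).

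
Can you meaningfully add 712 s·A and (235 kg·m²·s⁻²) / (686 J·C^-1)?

Yes

Reduce each to base SI dimensions:
  712 s·A:  A·s = s·A
  (235 kg·m²·s⁻²) / (686 J·C^-1):  [kg·m²·s⁻²] / [kg·m²·s⁻³·A⁻¹] = s·A
Both are s·A, so they have the same dimensions and can be added.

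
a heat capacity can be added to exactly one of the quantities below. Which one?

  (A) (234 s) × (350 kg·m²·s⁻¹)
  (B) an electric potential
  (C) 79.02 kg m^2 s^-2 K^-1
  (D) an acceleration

Reference: [heat capacity] = kg·m²·s⁻²·K⁻¹.
Each option:
  (A) [s] · [kg·m²·s⁻¹] = kg·m²
  (B) [electric potential] = kg·m²·s⁻³·A⁻¹
  (C) kg·m²·s⁻²·K⁻¹  ← same
  (D) [acceleration] = m·s⁻²
Only (C) matches kg·m²·s⁻²·K⁻¹.

(C)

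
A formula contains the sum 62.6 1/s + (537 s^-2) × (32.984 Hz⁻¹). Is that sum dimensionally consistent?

Reduce each to base SI dimensions:
  62.6 1/s:  s⁻¹
  (537 s^-2) × (32.984 Hz⁻¹):  [s⁻²] · [s] = s⁻¹
Both are s⁻¹, so they have the same dimensions and can be added.

Yes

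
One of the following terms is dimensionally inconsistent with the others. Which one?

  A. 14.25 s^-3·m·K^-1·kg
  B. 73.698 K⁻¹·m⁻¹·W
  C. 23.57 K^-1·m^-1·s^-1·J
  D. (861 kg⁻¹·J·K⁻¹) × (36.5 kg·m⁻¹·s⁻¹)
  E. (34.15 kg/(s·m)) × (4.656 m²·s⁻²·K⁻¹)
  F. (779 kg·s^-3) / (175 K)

F.

Dimensions:
  A. kg·m·s⁻³·K⁻¹
  B. W·m⁻¹·K⁻¹ = J·s⁻¹·m⁻¹·K⁻¹ = kg·m·s⁻³·K⁻¹
  C. J·s⁻¹·m⁻¹·K⁻¹ = N·m·s⁻¹·m⁻¹·K⁻¹ = kg·m·s⁻³·K⁻¹
  D. [m²·s⁻²·K⁻¹] · [kg·m⁻¹·s⁻¹] = kg·m·s⁻³·K⁻¹
  E. [kg·m⁻¹·s⁻¹] · [m²·s⁻²·K⁻¹] = kg·m·s⁻³·K⁻¹
  F. [kg·s⁻³] / [K] = kg·s⁻³·K⁻¹
All reduce to kg·m·s⁻³·K⁻¹ except F., which is kg·s⁻³·K⁻¹.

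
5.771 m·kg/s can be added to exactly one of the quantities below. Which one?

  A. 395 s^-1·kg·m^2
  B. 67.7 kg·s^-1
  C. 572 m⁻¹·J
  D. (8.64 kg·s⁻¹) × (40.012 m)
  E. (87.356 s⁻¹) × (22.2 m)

Reference: kg·m·s⁻¹.
Each option:
  A. kg·m²·s⁻¹
  B. kg·s⁻¹
  C. J·m⁻¹ = N·m·m⁻¹ = kg·m·s⁻²
  D. [kg·s⁻¹] · [m] = kg·m·s⁻¹  ← same
  E. [s⁻¹] · [m] = m·s⁻¹
Only D. matches kg·m·s⁻¹.

D.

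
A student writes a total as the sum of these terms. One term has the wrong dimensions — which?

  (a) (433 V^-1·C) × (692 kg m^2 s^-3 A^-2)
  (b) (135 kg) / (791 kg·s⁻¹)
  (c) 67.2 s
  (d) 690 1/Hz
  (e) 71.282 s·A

Reduce each to base SI dimensions:
  (a) [kg⁻¹·m⁻²·s⁴·A²] · [kg·m²·s⁻³·A⁻²] = s
  (b) [kg] / [kg·s⁻¹] = s
  (c) s
  (d) Hz⁻¹ = (s⁻¹)⁻¹ = s
  (e) A·s = s·A
All reduce to s except (e), which is s·A.

(e)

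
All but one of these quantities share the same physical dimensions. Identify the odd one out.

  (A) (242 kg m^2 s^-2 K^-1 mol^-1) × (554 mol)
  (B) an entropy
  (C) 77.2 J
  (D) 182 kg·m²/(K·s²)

(C)

Work out the base dimensions of each:
  (A) [kg·m²·s⁻²·K⁻¹·mol⁻¹] · [mol] = kg·m²·s⁻²·K⁻¹
  (B) [entropy] = kg·m²·s⁻²·K⁻¹
  (C) J = N·m = kg·m²·s⁻²
  (D) kg·m²·s⁻²·K⁻¹
All reduce to kg·m²·s⁻²·K⁻¹ except (C), which is kg·m²·s⁻².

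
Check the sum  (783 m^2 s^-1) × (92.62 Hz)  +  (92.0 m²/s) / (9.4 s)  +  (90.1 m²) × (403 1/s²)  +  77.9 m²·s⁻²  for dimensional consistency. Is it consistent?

Yes

Work out the base dimensions of each:
  (783 m^2 s^-1) × (92.62 Hz):  [m²·s⁻¹] · [s⁻¹] = m²·s⁻²
  (92.0 m²/s) / (9.4 s):  [m²·s⁻¹] / [s] = m²·s⁻²
  (90.1 m²) × (403 1/s²):  [m²] · [s⁻²] = m²·s⁻²
  77.9 m²·s⁻²:  m²·s⁻²
Every term reduces to m²·s⁻².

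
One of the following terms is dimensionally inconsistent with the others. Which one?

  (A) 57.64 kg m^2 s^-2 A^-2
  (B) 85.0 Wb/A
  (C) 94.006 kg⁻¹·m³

(C)

Dimensions:
  (A) kg·m²·s⁻²·A⁻²
  (B) Wb·A⁻¹ = V·s·A⁻¹ = kg·m²·s⁻²·A⁻²
  (C) kg⁻¹·m³
All reduce to kg·m²·s⁻²·A⁻² except (C), which is kg⁻¹·m³.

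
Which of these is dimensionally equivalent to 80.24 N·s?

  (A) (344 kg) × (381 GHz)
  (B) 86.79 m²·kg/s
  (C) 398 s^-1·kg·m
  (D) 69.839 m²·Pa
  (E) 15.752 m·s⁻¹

Reference: N·s = kg·m·s⁻²·s = kg·m·s⁻¹.
Each option:
  (A) [kg] · [s⁻¹] = kg·s⁻¹
  (B) kg·m²·s⁻¹
  (C) kg·m·s⁻¹  ← same
  (D) Pa·m² = N·m⁻²·m² = kg·m·s⁻²
  (E) m·s⁻¹
Only (C) matches kg·m·s⁻¹.

(C)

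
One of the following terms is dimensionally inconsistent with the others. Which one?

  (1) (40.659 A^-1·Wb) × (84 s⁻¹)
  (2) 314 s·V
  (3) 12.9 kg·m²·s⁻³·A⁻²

(2)

Expand each in SI base units:
  (1) [kg·m²·s⁻²·A⁻²] · [s⁻¹] = kg·m²·s⁻³·A⁻²
  (2) V·s = J·C⁻¹·s = kg·m²·s⁻²·A⁻¹
  (3) kg·m²·s⁻³·A⁻²
All reduce to kg·m²·s⁻³·A⁻² except (2), which is kg·m²·s⁻²·A⁻¹.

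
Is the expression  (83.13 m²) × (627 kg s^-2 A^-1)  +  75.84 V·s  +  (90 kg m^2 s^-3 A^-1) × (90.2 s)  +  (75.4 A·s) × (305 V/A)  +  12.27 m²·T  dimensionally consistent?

Dimensions:
  (83.13 m²) × (627 kg s^-2 A^-1):  [m²] · [kg·s⁻²·A⁻¹] = kg·m²·s⁻²·A⁻¹
  75.84 V·s:  V·s = J·C⁻¹·s = kg·m²·s⁻²·A⁻¹
  (90 kg m^2 s^-3 A^-1) × (90.2 s):  [kg·m²·s⁻³·A⁻¹] · [s] = kg·m²·s⁻²·A⁻¹
  (75.4 A·s) × (305 V/A):  [s·A] · [kg·m²·s⁻³·A⁻²] = kg·m²·s⁻²·A⁻¹
  12.27 m²·T:  T·m² = Wb·m⁻²·m² = kg·m²·s⁻²·A⁻¹
Every term reduces to kg·m²·s⁻²·A⁻¹.

Yes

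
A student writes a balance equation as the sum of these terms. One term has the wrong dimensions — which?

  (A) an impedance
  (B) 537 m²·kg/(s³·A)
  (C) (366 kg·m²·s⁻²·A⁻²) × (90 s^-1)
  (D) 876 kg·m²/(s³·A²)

Reduce each to base SI dimensions:
  (A) [impedance] = kg·m²·s⁻³·A⁻²
  (B) kg·m²·s⁻³·A⁻¹
  (C) [kg·m²·s⁻²·A⁻²] · [s⁻¹] = kg·m²·s⁻³·A⁻²
  (D) kg·m²·s⁻³·A⁻²
All reduce to kg·m²·s⁻³·A⁻² except (B), which is kg·m²·s⁻³·A⁻¹.

(B)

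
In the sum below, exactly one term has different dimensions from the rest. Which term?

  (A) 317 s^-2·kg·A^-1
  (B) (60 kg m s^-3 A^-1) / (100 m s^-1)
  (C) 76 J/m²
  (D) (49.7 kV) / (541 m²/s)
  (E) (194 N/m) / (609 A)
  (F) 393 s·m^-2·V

(C)

Work out the base dimensions of each:
  (A) kg·s⁻²·A⁻¹
  (B) [kg·m·s⁻³·A⁻¹] / [m·s⁻¹] = kg·s⁻²·A⁻¹
  (C) J·m⁻² = N·m·m⁻² = kg·s⁻²
  (D) [kg·m²·s⁻³·A⁻¹] / [m²·s⁻¹] = kg·s⁻²·A⁻¹
  (E) [kg·s⁻²] / [A] = kg·s⁻²·A⁻¹
  (F) V·s·m⁻² = J·C⁻¹·s·m⁻² = kg·s⁻²·A⁻¹
All reduce to kg·s⁻²·A⁻¹ except (C), which is kg·s⁻².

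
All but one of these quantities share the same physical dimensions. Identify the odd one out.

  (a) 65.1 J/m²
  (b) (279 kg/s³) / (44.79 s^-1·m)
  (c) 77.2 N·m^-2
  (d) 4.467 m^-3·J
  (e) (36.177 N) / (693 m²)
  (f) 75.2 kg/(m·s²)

In SI base units:
  (a) J·m⁻² = N·m·m⁻² = kg·s⁻²
  (b) [kg·s⁻³] / [m·s⁻¹] = kg·m⁻¹·s⁻²
  (c) N·m⁻² = kg·m·s⁻²·m⁻² = kg·m⁻¹·s⁻²
  (d) J·m⁻³ = N·m·m⁻³ = kg·m⁻¹·s⁻²
  (e) [kg·m·s⁻²] / [m²] = kg·m⁻¹·s⁻²
  (f) kg·m⁻¹·s⁻²
All reduce to kg·m⁻¹·s⁻² except (a), which is kg·s⁻².

(a)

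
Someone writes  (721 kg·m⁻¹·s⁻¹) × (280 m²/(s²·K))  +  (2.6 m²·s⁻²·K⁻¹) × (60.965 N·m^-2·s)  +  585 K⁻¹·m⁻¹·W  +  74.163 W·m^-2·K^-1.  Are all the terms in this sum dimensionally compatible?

Dimensions:
  (721 kg·m⁻¹·s⁻¹) × (280 m²/(s²·K)):  [kg·m⁻¹·s⁻¹] · [m²·s⁻²·K⁻¹] = kg·m·s⁻³·K⁻¹
  (2.6 m²·s⁻²·K⁻¹) × (60.965 N·m^-2·s):  [m²·s⁻²·K⁻¹] · [kg·m⁻¹·s⁻¹] = kg·m·s⁻³·K⁻¹
  585 K⁻¹·m⁻¹·W:  W·m⁻¹·K⁻¹ = J·s⁻¹·m⁻¹·K⁻¹ = kg·m·s⁻³·K⁻¹
  74.163 W·m^-2·K^-1:  W·m⁻²·K⁻¹ = J·s⁻¹·m⁻²·K⁻¹ = kg·s⁻³·K⁻¹
The terms do not share a single dimension (kg·m·s⁻³·K⁻¹ vs kg·s⁻³·K⁻¹).

No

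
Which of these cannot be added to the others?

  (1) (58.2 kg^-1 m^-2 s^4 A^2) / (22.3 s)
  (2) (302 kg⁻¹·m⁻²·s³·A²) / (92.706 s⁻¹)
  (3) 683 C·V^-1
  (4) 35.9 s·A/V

In SI base units:
  (1) [kg⁻¹·m⁻²·s⁴·A²] / [s] = kg⁻¹·m⁻²·s³·A²
  (2) [kg⁻¹·m⁻²·s³·A²] / [s⁻¹] = kg⁻¹·m⁻²·s⁴·A²
  (3) C·V⁻¹ = s·A·(J·C⁻¹)⁻¹ = kg⁻¹·m⁻²·s⁴·A²
  (4) A·s·V⁻¹ = A·s·(J·C⁻¹)⁻¹ = kg⁻¹·m⁻²·s⁴·A²
All reduce to kg⁻¹·m⁻²·s⁴·A² except (1), which is kg⁻¹·m⁻²·s³·A².

(1)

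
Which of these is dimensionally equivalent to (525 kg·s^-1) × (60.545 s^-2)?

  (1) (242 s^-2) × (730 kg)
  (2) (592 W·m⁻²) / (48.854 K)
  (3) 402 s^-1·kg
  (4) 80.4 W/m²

Reference: [kg·s⁻¹] · [s⁻²] = kg·s⁻³.
Each option:
  (1) [s⁻²] · [kg] = kg·s⁻²
  (2) [kg·s⁻³] / [K] = kg·s⁻³·K⁻¹
  (3) kg·s⁻¹
  (4) W·m⁻² = J·s⁻¹·m⁻² = kg·s⁻³  ← same
Only (4) matches kg·s⁻³.

(4)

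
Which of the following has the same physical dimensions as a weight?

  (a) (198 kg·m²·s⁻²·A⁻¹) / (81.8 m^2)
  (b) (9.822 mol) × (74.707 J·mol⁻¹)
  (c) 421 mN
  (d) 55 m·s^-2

Reference: [weight] = kg·m·s⁻².
Each option:
  (a) [kg·m²·s⁻²·A⁻¹] / [m²] = kg·s⁻²·A⁻¹
  (b) [mol] · [kg·m²·s⁻²·mol⁻¹] = kg·m²·s⁻²
  (c) N = kg·m·s⁻²  ← same
  (d) m·s⁻²
Only (c) matches kg·m·s⁻².

(c)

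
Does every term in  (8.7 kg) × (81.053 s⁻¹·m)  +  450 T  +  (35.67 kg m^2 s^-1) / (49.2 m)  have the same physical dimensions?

Reduce each to base SI dimensions:
  (8.7 kg) × (81.053 s⁻¹·m):  [kg] · [m·s⁻¹] = kg·m·s⁻¹
  450 T:  T = Wb·m⁻² = kg·s⁻²·A⁻¹
  (35.67 kg m^2 s^-1) / (49.2 m):  [kg·m²·s⁻¹] / [m] = kg·m·s⁻¹
The terms do not share a single dimension (kg·m·s⁻¹ vs kg·s⁻²·A⁻¹).

No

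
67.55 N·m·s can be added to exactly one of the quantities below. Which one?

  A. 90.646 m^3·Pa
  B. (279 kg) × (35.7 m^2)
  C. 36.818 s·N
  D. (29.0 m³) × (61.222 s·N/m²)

Reference: N·m·s = kg·m·s⁻²·m·s = kg·m²·s⁻¹.
Each option:
  A. Pa·m³ = N·m⁻²·m³ = kg·m²·s⁻²
  B. [kg] · [m²] = kg·m²
  C. N·s = kg·m·s⁻²·s = kg·m·s⁻¹
  D. [m³] · [kg·m⁻¹·s⁻¹] = kg·m²·s⁻¹  ← same
Only D. matches kg·m²·s⁻¹.

D.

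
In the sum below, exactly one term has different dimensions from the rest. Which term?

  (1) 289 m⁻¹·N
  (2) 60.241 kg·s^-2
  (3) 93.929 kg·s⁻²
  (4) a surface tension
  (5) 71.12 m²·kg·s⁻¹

Reduce each to base SI dimensions:
  (1) N·m⁻¹ = kg·m·s⁻²·m⁻¹ = kg·s⁻²
  (2) kg·s⁻²
  (3) kg·s⁻²
  (4) [surface tension] = kg·s⁻²
  (5) kg·m²·s⁻¹
All reduce to kg·s⁻² except (5), which is kg·m²·s⁻¹.

(5)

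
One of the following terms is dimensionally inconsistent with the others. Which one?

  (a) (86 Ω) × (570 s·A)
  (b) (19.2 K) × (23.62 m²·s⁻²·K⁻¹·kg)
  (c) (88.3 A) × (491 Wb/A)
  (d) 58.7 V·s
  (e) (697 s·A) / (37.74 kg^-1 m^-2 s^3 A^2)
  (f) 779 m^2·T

(b)

Work out the base dimensions of each:
  (a) [kg·m²·s⁻³·A⁻²] · [s·A] = kg·m²·s⁻²·A⁻¹
  (b) [K] · [kg·m²·s⁻²·K⁻¹] = kg·m²·s⁻²
  (c) [A] · [kg·m²·s⁻²·A⁻²] = kg·m²·s⁻²·A⁻¹
  (d) V·s = J·C⁻¹·s = kg·m²·s⁻²·A⁻¹
  (e) [s·A] / [kg⁻¹·m⁻²·s³·A²] = kg·m²·s⁻²·A⁻¹
  (f) T·m² = Wb·m⁻²·m² = kg·m²·s⁻²·A⁻¹
All reduce to kg·m²·s⁻²·A⁻¹ except (b), which is kg·m²·s⁻².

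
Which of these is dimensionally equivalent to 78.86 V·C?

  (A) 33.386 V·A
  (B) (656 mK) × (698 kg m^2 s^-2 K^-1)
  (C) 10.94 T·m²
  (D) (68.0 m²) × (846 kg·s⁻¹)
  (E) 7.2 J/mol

(B)

Reference: C·V = s·A·J·C⁻¹ = kg·m²·s⁻².
Each option:
  (A) V·A = J·C⁻¹·A = kg·m²·s⁻³
  (B) [K] · [kg·m²·s⁻²·K⁻¹] = kg·m²·s⁻²  ← same
  (C) T·m² = Wb·m⁻²·m² = kg·m²·s⁻²·A⁻¹
  (D) [m²] · [kg·s⁻¹] = kg·m²·s⁻¹
  (E) J·mol⁻¹ = N·m·mol⁻¹ = kg·m²·s⁻²·mol⁻¹
Only (B) matches kg·m²·s⁻².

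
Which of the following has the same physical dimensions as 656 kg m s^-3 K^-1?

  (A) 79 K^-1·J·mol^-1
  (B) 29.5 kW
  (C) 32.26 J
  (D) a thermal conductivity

Reference: kg·m·s⁻³·K⁻¹.
Each option:
  (A) J·mol⁻¹·K⁻¹ = N·m·mol⁻¹·K⁻¹ = kg·m²·s⁻²·K⁻¹·mol⁻¹
  (B) W = J·s⁻¹ = kg·m²·s⁻³
  (C) J = N·m = kg·m²·s⁻²
  (D) [thermal conductivity] = kg·m·s⁻³·K⁻¹  ← same
Only (D) matches kg·m·s⁻³·K⁻¹.

(D)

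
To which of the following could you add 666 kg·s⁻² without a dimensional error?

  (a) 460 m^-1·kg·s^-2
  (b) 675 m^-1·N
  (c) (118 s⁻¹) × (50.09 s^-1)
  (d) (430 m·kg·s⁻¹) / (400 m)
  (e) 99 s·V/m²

Reference: kg·s⁻².
Each option:
  (a) kg·m⁻¹·s⁻²
  (b) N·m⁻¹ = kg·m·s⁻²·m⁻¹ = kg·s⁻²  ← same
  (c) [s⁻¹] · [s⁻¹] = s⁻²
  (d) [kg·m·s⁻¹] / [m] = kg·s⁻¹
  (e) V·s·m⁻² = J·C⁻¹·s·m⁻² = kg·s⁻²·A⁻¹
Only (b) matches kg·s⁻².

(b)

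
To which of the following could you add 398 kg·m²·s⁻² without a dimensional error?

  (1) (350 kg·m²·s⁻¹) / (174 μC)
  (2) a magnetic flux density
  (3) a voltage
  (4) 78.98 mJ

(4)

Reference: kg·m²·s⁻².
Each option:
  (1) [kg·m²·s⁻¹] / [s·A] = kg·m²·s⁻²·A⁻¹
  (2) [magnetic flux density] = kg·s⁻²·A⁻¹
  (3) [voltage] = kg·m²·s⁻³·A⁻¹
  (4) J = N·m = kg·m²·s⁻²  ← same
Only (4) matches kg·m²·s⁻².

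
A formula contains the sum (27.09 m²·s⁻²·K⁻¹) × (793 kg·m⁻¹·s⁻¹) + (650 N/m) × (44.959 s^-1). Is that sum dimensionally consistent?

No

Expand each in SI base units:
  (27.09 m²·s⁻²·K⁻¹) × (793 kg·m⁻¹·s⁻¹):  [m²·s⁻²·K⁻¹] · [kg·m⁻¹·s⁻¹] = kg·m·s⁻³·K⁻¹
  (650 N/m) × (44.959 s^-1):  [kg·s⁻²] · [s⁻¹] = kg·s⁻³
kg·m·s⁻³·K⁻¹ ≠ kg·s⁻³, so they cannot be added.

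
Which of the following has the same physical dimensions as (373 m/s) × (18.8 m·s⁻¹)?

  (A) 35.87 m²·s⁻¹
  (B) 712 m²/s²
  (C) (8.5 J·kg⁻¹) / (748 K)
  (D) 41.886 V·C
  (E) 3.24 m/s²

Reference: [m·s⁻¹] · [m·s⁻¹] = m²·s⁻².
Each option:
  (A) m²·s⁻¹
  (B) m²·s⁻²  ← same
  (C) [m²·s⁻²] / [K] = m²·s⁻²·K⁻¹
  (D) C·V = s·A·J·C⁻¹ = kg·m²·s⁻²
  (E) m·s⁻²
Only (B) matches m²·s⁻².

(B)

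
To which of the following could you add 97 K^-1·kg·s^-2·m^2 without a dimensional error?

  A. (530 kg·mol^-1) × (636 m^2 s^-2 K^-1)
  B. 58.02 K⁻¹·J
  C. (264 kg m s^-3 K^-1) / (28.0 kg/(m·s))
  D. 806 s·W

Reference: kg·m²·s⁻²·K⁻¹.
Each option:
  A. [kg·mol⁻¹] · [m²·s⁻²·K⁻¹] = kg·m²·s⁻²·K⁻¹·mol⁻¹
  B. J·K⁻¹ = N·m·K⁻¹ = kg·m²·s⁻²·K⁻¹  ← same
  C. [kg·m·s⁻³·K⁻¹] / [kg·m⁻¹·s⁻¹] = m²·s⁻²·K⁻¹
  D. W·s = J·s⁻¹·s = kg·m²·s⁻²
Only B. matches kg·m²·s⁻²·K⁻¹.

B.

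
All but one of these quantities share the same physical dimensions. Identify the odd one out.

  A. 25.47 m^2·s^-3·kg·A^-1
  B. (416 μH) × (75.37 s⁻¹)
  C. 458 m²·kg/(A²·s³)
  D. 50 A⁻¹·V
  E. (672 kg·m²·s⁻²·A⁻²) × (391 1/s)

In SI base units:
  A. kg·m²·s⁻³·A⁻¹
  B. [kg·m²·s⁻²·A⁻²] · [s⁻¹] = kg·m²·s⁻³·A⁻²
  C. kg·m²·s⁻³·A⁻²
  D. V·A⁻¹ = J·C⁻¹·A⁻¹ = kg·m²·s⁻³·A⁻²
  E. [kg·m²·s⁻²·A⁻²] · [s⁻¹] = kg·m²·s⁻³·A⁻²
All reduce to kg·m²·s⁻³·A⁻² except A., which is kg·m²·s⁻³·A⁻¹.

A.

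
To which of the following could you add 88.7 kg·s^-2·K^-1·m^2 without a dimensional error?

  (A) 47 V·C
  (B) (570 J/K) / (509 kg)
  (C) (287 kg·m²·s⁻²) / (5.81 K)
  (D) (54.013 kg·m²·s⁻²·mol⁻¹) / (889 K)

Reference: kg·m²·s⁻²·K⁻¹.
Each option:
  (A) C·V = s·A·J·C⁻¹ = kg·m²·s⁻²
  (B) [kg·m²·s⁻²·K⁻¹] / [kg] = m²·s⁻²·K⁻¹
  (C) [kg·m²·s⁻²] / [K] = kg·m²·s⁻²·K⁻¹  ← same
  (D) [kg·m²·s⁻²·mol⁻¹] / [K] = kg·m²·s⁻²·K⁻¹·mol⁻¹
Only (C) matches kg·m²·s⁻²·K⁻¹.

(C)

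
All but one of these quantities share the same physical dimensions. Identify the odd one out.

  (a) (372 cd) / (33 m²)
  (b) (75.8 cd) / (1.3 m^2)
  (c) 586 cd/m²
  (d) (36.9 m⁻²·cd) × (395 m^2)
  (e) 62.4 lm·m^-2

Work out the base dimensions of each:
  (a) [cd] / [m²] = m⁻²·cd
  (b) [cd] / [m²] = m⁻²·cd
  (c) cd·m⁻² = m⁻²·cd
  (d) [m⁻²·cd] · [m²] = cd
  (e) lm·m⁻² = cd·m⁻² = m⁻²·cd
All reduce to m⁻²·cd except (d), which is cd.

(d)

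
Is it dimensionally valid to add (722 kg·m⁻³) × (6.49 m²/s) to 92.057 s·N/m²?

Yes

Work out the base dimensions of each:
  (722 kg·m⁻³) × (6.49 m²/s):  [kg·m⁻³] · [m²·s⁻¹] = kg·m⁻¹·s⁻¹
  92.057 s·N/m²:  N·s·m⁻² = kg·m·s⁻²·s·m⁻² = kg·m⁻¹·s⁻¹
Both are kg·m⁻¹·s⁻¹, so they have the same dimensions and can be added.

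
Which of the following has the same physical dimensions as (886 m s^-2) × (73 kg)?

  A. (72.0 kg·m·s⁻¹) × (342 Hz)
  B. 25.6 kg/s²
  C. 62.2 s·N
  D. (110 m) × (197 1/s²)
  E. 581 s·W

A.

Reference: [m·s⁻²] · [kg] = kg·m·s⁻².
Each option:
  A. [kg·m·s⁻¹] · [s⁻¹] = kg·m·s⁻²  ← same
  B. kg·s⁻²
  C. N·s = kg·m·s⁻²·s = kg·m·s⁻¹
  D. [m] · [s⁻²] = m·s⁻²
  E. W·s = J·s⁻¹·s = kg·m²·s⁻²
Only A. matches kg·m·s⁻².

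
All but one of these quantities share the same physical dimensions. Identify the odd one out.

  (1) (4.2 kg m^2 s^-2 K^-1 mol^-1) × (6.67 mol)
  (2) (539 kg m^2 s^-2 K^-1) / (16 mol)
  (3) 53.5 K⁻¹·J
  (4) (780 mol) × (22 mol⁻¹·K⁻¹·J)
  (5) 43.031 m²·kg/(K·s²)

Reduce each to base SI dimensions:
  (1) [kg·m²·s⁻²·K⁻¹·mol⁻¹] · [mol] = kg·m²·s⁻²·K⁻¹
  (2) [kg·m²·s⁻²·K⁻¹] / [mol] = kg·m²·s⁻²·K⁻¹·mol⁻¹
  (3) J·K⁻¹ = N·m·K⁻¹ = kg·m²·s⁻²·K⁻¹
  (4) [mol] · [kg·m²·s⁻²·K⁻¹·mol⁻¹] = kg·m²·s⁻²·K⁻¹
  (5) kg·m²·s⁻²·K⁻¹
All reduce to kg·m²·s⁻²·K⁻¹ except (2), which is kg·m²·s⁻²·K⁻¹·mol⁻¹.

(2)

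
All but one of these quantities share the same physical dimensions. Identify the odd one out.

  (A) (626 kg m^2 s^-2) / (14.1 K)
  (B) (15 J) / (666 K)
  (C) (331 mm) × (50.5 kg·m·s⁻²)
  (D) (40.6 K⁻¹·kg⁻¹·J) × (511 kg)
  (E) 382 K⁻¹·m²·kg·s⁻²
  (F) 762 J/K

(C)

Work out the base dimensions of each:
  (A) [kg·m²·s⁻²] / [K] = kg·m²·s⁻²·K⁻¹
  (B) [kg·m²·s⁻²] / [K] = kg·m²·s⁻²·K⁻¹
  (C) [m] · [kg·m·s⁻²] = kg·m²·s⁻²
  (D) [m²·s⁻²·K⁻¹] · [kg] = kg·m²·s⁻²·K⁻¹
  (E) kg·m²·s⁻²·K⁻¹
  (F) J·K⁻¹ = N·m·K⁻¹ = kg·m²·s⁻²·K⁻¹
All reduce to kg·m²·s⁻²·K⁻¹ except (C), which is kg·m²·s⁻².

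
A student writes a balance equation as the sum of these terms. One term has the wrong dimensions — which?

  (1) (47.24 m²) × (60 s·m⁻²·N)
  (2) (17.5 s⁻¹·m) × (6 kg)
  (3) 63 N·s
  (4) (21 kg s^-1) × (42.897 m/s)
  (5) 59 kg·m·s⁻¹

(4)

In SI base units:
  (1) [m²] · [kg·m⁻¹·s⁻¹] = kg·m·s⁻¹
  (2) [m·s⁻¹] · [kg] = kg·m·s⁻¹
  (3) N·s = kg·m·s⁻²·s = kg·m·s⁻¹
  (4) [kg·s⁻¹] · [m·s⁻¹] = kg·m·s⁻²
  (5) kg·m·s⁻¹
All reduce to kg·m·s⁻¹ except (4), which is kg·m·s⁻².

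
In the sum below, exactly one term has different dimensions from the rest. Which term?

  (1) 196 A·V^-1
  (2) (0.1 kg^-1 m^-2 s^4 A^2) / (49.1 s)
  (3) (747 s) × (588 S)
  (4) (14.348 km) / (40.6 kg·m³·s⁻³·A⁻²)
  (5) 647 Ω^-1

In SI base units:
  (1) A·V⁻¹ = A·(J·C⁻¹)⁻¹ = kg⁻¹·m⁻²·s³·A²
  (2) [kg⁻¹·m⁻²·s⁴·A²] / [s] = kg⁻¹·m⁻²·s³·A²
  (3) [s] · [kg⁻¹·m⁻²·s³·A²] = kg⁻¹·m⁻²·s⁴·A²
  (4) [m] / [kg·m³·s⁻³·A⁻²] = kg⁻¹·m⁻²·s³·A²
  (5) Ω⁻¹ = (V·A⁻¹)⁻¹ = kg⁻¹·m⁻²·s³·A²
All reduce to kg⁻¹·m⁻²·s³·A² except (3), which is kg⁻¹·m⁻²·s⁴·A².

(3)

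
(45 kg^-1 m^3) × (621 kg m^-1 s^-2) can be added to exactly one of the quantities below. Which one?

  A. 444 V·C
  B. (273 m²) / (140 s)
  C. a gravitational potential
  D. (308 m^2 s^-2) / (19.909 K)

C.

Reference: [kg⁻¹·m³] · [kg·m⁻¹·s⁻²] = m²·s⁻².
Each option:
  A. C·V = s·A·J·C⁻¹ = kg·m²·s⁻²
  B. [m²] / [s] = m²·s⁻¹
  C. [gravitational potential] = m²·s⁻²  ← same
  D. [m²·s⁻²] / [K] = m²·s⁻²·K⁻¹
Only C. matches m²·s⁻².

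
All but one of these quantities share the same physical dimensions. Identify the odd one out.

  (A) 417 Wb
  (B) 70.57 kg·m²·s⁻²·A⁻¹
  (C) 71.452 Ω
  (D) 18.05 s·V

(C)

Work out the base dimensions of each:
  (A) Wb = V·s = kg·m²·s⁻²·A⁻¹
  (B) kg·m²·s⁻²·A⁻¹
  (C) Ω = V·A⁻¹ = kg·m²·s⁻³·A⁻²
  (D) V·s = J·C⁻¹·s = kg·m²·s⁻²·A⁻¹
All reduce to kg·m²·s⁻²·A⁻¹ except (C), which is kg·m²·s⁻³·A⁻².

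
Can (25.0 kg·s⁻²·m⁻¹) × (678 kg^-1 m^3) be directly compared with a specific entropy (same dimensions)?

Dimensions:
  (25.0 kg·s⁻²·m⁻¹) × (678 kg^-1 m^3):  [kg·m⁻¹·s⁻²] · [kg⁻¹·m³] = m²·s⁻²
  a specific entropy:  [specific entropy] = m²·s⁻²·K⁻¹
m²·s⁻² ≠ m²·s⁻²·K⁻¹, so they cannot be added.

No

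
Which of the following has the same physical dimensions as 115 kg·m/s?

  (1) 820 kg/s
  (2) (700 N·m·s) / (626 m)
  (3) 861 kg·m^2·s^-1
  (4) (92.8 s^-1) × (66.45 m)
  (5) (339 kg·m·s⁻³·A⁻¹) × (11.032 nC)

Reference: kg·m·s⁻¹.
Each option:
  (1) kg·s⁻¹
  (2) [kg·m²·s⁻¹] / [m] = kg·m·s⁻¹  ← same
  (3) kg·m²·s⁻¹
  (4) [s⁻¹] · [m] = m·s⁻¹
  (5) [kg·m·s⁻³·A⁻¹] · [s·A] = kg·m·s⁻²
Only (2) matches kg·m·s⁻¹.

(2)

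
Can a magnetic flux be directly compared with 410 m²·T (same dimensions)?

Yes

Reduce each to base SI dimensions:
  a magnetic flux:  [magnetic flux] = kg·m²·s⁻²·A⁻¹
  410 m²·T:  T·m² = Wb·m⁻²·m² = kg·m²·s⁻²·A⁻¹
Both are kg·m²·s⁻²·A⁻¹, so they have the same dimensions and can be added.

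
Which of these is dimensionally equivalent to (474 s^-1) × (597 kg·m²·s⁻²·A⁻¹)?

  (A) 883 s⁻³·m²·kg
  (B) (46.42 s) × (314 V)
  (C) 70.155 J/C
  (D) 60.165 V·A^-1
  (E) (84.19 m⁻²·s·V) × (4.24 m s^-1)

(C)

Reference: [s⁻¹] · [kg·m²·s⁻²·A⁻¹] = kg·m²·s⁻³·A⁻¹.
Each option:
  (A) kg·m²·s⁻³
  (B) [s] · [kg·m²·s⁻³·A⁻¹] = kg·m²·s⁻²·A⁻¹
  (C) J·C⁻¹ = N·m·(s·A)⁻¹ = kg·m²·s⁻³·A⁻¹  ← same
  (D) V·A⁻¹ = J·C⁻¹·A⁻¹ = kg·m²·s⁻³·A⁻²
  (E) [kg·s⁻²·A⁻¹] · [m·s⁻¹] = kg·m·s⁻³·A⁻¹
Only (C) matches kg·m²·s⁻³·A⁻¹.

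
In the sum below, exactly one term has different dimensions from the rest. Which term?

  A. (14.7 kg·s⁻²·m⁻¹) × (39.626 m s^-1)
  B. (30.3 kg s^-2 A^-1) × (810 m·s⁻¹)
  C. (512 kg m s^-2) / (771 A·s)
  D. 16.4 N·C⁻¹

A.

In SI base units:
  A. [kg·m⁻¹·s⁻²] · [m·s⁻¹] = kg·s⁻³
  B. [kg·s⁻²·A⁻¹] · [m·s⁻¹] = kg·m·s⁻³·A⁻¹
  C. [kg·m·s⁻²] / [s·A] = kg·m·s⁻³·A⁻¹
  D. N·C⁻¹ = kg·m·s⁻²·(s·A)⁻¹ = kg·m·s⁻³·A⁻¹
All reduce to kg·m·s⁻³·A⁻¹ except A., which is kg·s⁻³.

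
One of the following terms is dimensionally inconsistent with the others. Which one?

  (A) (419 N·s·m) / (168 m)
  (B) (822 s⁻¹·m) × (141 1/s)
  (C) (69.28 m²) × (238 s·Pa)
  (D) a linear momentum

(B)

In SI base units:
  (A) [kg·m²·s⁻¹] / [m] = kg·m·s⁻¹
  (B) [m·s⁻¹] · [s⁻¹] = m·s⁻²
  (C) [m²] · [kg·m⁻¹·s⁻¹] = kg·m·s⁻¹
  (D) [linear momentum] = kg·m·s⁻¹
All reduce to kg·m·s⁻¹ except (B), which is m·s⁻².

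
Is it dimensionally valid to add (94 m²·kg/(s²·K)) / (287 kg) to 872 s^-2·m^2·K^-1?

Dimensions:
  (94 m²·kg/(s²·K)) / (287 kg):  [kg·m²·s⁻²·K⁻¹] / [kg] = m²·s⁻²·K⁻¹
  872 s^-2·m^2·K^-1:  m²·s⁻²·K⁻¹
Both are m²·s⁻²·K⁻¹, so they have the same dimensions and can be added.

Yes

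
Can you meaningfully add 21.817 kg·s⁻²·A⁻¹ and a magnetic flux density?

Yes

Dimensions:
  21.817 kg·s⁻²·A⁻¹:  kg·s⁻²·A⁻¹
  a magnetic flux density:  [magnetic flux density] = kg·s⁻²·A⁻¹
Both are kg·s⁻²·A⁻¹, so they have the same dimensions and can be added.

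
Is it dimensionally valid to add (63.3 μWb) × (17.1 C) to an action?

Yes

Reduce each to base SI dimensions:
  (63.3 μWb) × (17.1 C):  [kg·m²·s⁻²·A⁻¹] · [s·A] = kg·m²·s⁻¹
  an action:  [action] = kg·m²·s⁻¹
Both are kg·m²·s⁻¹, so they have the same dimensions and can be added.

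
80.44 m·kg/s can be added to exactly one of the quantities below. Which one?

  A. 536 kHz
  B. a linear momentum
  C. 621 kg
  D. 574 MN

Reference: kg·m·s⁻¹.
Each option:
  A. Hz = s⁻¹
  B. [linear momentum] = kg·m·s⁻¹  ← same
  C. kg
  D. N = kg·m·s⁻²
Only B. matches kg·m·s⁻¹.

B.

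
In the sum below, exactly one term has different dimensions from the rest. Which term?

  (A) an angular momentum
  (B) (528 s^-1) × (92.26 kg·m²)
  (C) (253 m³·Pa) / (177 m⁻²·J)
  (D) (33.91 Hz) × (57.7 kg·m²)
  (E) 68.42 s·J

Work out the base dimensions of each:
  (A) [angular momentum] = kg·m²·s⁻¹
  (B) [s⁻¹] · [kg·m²] = kg·m²·s⁻¹
  (C) [kg·m²·s⁻²] / [kg·s⁻²] = m²
  (D) [s⁻¹] · [kg·m²] = kg·m²·s⁻¹
  (E) J·s = N·m·s = kg·m²·s⁻¹
All reduce to kg·m²·s⁻¹ except (C), which is m².

(C)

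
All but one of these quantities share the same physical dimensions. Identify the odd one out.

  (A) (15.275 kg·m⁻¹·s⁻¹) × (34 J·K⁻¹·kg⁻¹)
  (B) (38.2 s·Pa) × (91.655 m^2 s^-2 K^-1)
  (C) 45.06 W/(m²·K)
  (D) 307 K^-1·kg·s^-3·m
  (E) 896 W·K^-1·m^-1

Work out the base dimensions of each:
  (A) [kg·m⁻¹·s⁻¹] · [m²·s⁻²·K⁻¹] = kg·m·s⁻³·K⁻¹
  (B) [kg·m⁻¹·s⁻¹] · [m²·s⁻²·K⁻¹] = kg·m·s⁻³·K⁻¹
  (C) W·m⁻²·K⁻¹ = J·s⁻¹·m⁻²·K⁻¹ = kg·s⁻³·K⁻¹
  (D) kg·m·s⁻³·K⁻¹
  (E) W·m⁻¹·K⁻¹ = J·s⁻¹·m⁻¹·K⁻¹ = kg·m·s⁻³·K⁻¹
All reduce to kg·m·s⁻³·K⁻¹ except (C), which is kg·s⁻³·K⁻¹.

(C)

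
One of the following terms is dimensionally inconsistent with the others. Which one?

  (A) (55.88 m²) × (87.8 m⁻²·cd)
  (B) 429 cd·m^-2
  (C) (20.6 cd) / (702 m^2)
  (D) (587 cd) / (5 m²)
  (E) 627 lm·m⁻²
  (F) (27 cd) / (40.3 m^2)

(A)

In SI base units:
  (A) [m²] · [m⁻²·cd] = cd
  (B) cd·m⁻² = m⁻²·cd
  (C) [cd] / [m²] = m⁻²·cd
  (D) [cd] / [m²] = m⁻²·cd
  (E) lm·m⁻² = cd·m⁻² = m⁻²·cd
  (F) [cd] / [m²] = m⁻²·cd
All reduce to m⁻²·cd except (A), which is cd.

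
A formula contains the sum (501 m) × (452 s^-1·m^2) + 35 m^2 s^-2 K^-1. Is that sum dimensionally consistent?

In SI base units:
  (501 m) × (452 s^-1·m^2):  [m] · [m²·s⁻¹] = m³·s⁻¹
  35 m^2 s^-2 K^-1:  m²·s⁻²·K⁻¹
m³·s⁻¹ ≠ m²·s⁻²·K⁻¹, so they cannot be added.

No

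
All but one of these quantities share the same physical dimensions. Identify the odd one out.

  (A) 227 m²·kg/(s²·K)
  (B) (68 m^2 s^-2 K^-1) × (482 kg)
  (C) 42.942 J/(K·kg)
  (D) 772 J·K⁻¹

Work out the base dimensions of each:
  (A) kg·m²·s⁻²·K⁻¹
  (B) [m²·s⁻²·K⁻¹] · [kg] = kg·m²·s⁻²·K⁻¹
  (C) J·kg⁻¹·K⁻¹ = N·m·kg⁻¹·K⁻¹ = m²·s⁻²·K⁻¹
  (D) J·K⁻¹ = N·m·K⁻¹ = kg·m²·s⁻²·K⁻¹
All reduce to kg·m²·s⁻²·K⁻¹ except (C), which is m²·s⁻²·K⁻¹.

(C)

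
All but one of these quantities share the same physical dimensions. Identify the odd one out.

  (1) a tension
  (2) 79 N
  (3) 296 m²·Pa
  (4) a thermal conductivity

(4)

Reduce each to base SI dimensions:
  (1) [tension] = kg·m·s⁻²
  (2) N = kg·m·s⁻²
  (3) Pa·m² = N·m⁻²·m² = kg·m·s⁻²
  (4) [thermal conductivity] = kg·m·s⁻³·K⁻¹
All reduce to kg·m·s⁻² except (4), which is kg·m·s⁻³·K⁻¹.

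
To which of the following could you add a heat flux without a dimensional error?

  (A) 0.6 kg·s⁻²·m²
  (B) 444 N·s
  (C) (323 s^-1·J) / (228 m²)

Reference: [heat flux] = kg·s⁻³.
Each option:
  (A) kg·m²·s⁻²
  (B) N·s = kg·m·s⁻²·s = kg·m·s⁻¹
  (C) [kg·m²·s⁻³] / [m²] = kg·s⁻³  ← same
Only (C) matches kg·s⁻³.

(C)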